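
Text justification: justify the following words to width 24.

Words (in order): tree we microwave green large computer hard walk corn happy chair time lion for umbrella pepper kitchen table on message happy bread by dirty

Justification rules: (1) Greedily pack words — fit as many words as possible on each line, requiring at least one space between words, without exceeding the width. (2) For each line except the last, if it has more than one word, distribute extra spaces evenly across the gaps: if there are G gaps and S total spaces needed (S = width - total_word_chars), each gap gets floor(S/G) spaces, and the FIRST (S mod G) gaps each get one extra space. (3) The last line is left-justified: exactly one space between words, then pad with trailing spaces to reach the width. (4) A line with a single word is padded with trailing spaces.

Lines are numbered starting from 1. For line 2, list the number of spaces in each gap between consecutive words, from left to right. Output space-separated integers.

Line 1: ['tree', 'we', 'microwave', 'green'] (min_width=23, slack=1)
Line 2: ['large', 'computer', 'hard', 'walk'] (min_width=24, slack=0)
Line 3: ['corn', 'happy', 'chair', 'time'] (min_width=21, slack=3)
Line 4: ['lion', 'for', 'umbrella', 'pepper'] (min_width=24, slack=0)
Line 5: ['kitchen', 'table', 'on', 'message'] (min_width=24, slack=0)
Line 6: ['happy', 'bread', 'by', 'dirty'] (min_width=20, slack=4)

Answer: 1 1 1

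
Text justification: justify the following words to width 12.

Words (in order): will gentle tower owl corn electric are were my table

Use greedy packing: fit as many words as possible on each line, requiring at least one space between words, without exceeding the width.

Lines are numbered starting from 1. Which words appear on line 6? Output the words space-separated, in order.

Line 1: ['will', 'gentle'] (min_width=11, slack=1)
Line 2: ['tower', 'owl'] (min_width=9, slack=3)
Line 3: ['corn'] (min_width=4, slack=8)
Line 4: ['electric', 'are'] (min_width=12, slack=0)
Line 5: ['were', 'my'] (min_width=7, slack=5)
Line 6: ['table'] (min_width=5, slack=7)

Answer: table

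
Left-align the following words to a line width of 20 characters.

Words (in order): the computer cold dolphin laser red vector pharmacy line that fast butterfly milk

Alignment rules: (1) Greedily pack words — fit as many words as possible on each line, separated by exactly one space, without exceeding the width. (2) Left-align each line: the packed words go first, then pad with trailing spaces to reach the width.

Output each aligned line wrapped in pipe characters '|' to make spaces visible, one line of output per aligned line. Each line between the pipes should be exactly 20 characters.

Line 1: ['the', 'computer', 'cold'] (min_width=17, slack=3)
Line 2: ['dolphin', 'laser', 'red'] (min_width=17, slack=3)
Line 3: ['vector', 'pharmacy', 'line'] (min_width=20, slack=0)
Line 4: ['that', 'fast', 'butterfly'] (min_width=19, slack=1)
Line 5: ['milk'] (min_width=4, slack=16)

Answer: |the computer cold   |
|dolphin laser red   |
|vector pharmacy line|
|that fast butterfly |
|milk                |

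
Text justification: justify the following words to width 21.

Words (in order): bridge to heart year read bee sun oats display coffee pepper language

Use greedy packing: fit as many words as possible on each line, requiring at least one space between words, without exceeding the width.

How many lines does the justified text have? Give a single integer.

Line 1: ['bridge', 'to', 'heart', 'year'] (min_width=20, slack=1)
Line 2: ['read', 'bee', 'sun', 'oats'] (min_width=17, slack=4)
Line 3: ['display', 'coffee', 'pepper'] (min_width=21, slack=0)
Line 4: ['language'] (min_width=8, slack=13)
Total lines: 4

Answer: 4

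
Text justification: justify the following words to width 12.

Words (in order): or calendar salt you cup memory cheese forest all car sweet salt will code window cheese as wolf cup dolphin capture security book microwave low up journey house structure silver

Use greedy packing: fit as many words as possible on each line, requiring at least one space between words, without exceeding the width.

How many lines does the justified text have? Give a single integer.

Answer: 20

Derivation:
Line 1: ['or', 'calendar'] (min_width=11, slack=1)
Line 2: ['salt', 'you', 'cup'] (min_width=12, slack=0)
Line 3: ['memory'] (min_width=6, slack=6)
Line 4: ['cheese'] (min_width=6, slack=6)
Line 5: ['forest', 'all'] (min_width=10, slack=2)
Line 6: ['car', 'sweet'] (min_width=9, slack=3)
Line 7: ['salt', 'will'] (min_width=9, slack=3)
Line 8: ['code', 'window'] (min_width=11, slack=1)
Line 9: ['cheese', 'as'] (min_width=9, slack=3)
Line 10: ['wolf', 'cup'] (min_width=8, slack=4)
Line 11: ['dolphin'] (min_width=7, slack=5)
Line 12: ['capture'] (min_width=7, slack=5)
Line 13: ['security'] (min_width=8, slack=4)
Line 14: ['book'] (min_width=4, slack=8)
Line 15: ['microwave'] (min_width=9, slack=3)
Line 16: ['low', 'up'] (min_width=6, slack=6)
Line 17: ['journey'] (min_width=7, slack=5)
Line 18: ['house'] (min_width=5, slack=7)
Line 19: ['structure'] (min_width=9, slack=3)
Line 20: ['silver'] (min_width=6, slack=6)
Total lines: 20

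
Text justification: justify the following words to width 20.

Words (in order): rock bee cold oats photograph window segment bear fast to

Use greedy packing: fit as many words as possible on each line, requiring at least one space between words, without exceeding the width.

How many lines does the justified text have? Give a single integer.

Line 1: ['rock', 'bee', 'cold', 'oats'] (min_width=18, slack=2)
Line 2: ['photograph', 'window'] (min_width=17, slack=3)
Line 3: ['segment', 'bear', 'fast', 'to'] (min_width=20, slack=0)
Total lines: 3

Answer: 3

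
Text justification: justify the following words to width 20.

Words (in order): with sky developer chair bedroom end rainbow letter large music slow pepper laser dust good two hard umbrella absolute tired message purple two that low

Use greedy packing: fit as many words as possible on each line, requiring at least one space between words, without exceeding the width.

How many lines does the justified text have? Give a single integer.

Answer: 9

Derivation:
Line 1: ['with', 'sky', 'developer'] (min_width=18, slack=2)
Line 2: ['chair', 'bedroom', 'end'] (min_width=17, slack=3)
Line 3: ['rainbow', 'letter', 'large'] (min_width=20, slack=0)
Line 4: ['music', 'slow', 'pepper'] (min_width=17, slack=3)
Line 5: ['laser', 'dust', 'good', 'two'] (min_width=19, slack=1)
Line 6: ['hard', 'umbrella'] (min_width=13, slack=7)
Line 7: ['absolute', 'tired'] (min_width=14, slack=6)
Line 8: ['message', 'purple', 'two'] (min_width=18, slack=2)
Line 9: ['that', 'low'] (min_width=8, slack=12)
Total lines: 9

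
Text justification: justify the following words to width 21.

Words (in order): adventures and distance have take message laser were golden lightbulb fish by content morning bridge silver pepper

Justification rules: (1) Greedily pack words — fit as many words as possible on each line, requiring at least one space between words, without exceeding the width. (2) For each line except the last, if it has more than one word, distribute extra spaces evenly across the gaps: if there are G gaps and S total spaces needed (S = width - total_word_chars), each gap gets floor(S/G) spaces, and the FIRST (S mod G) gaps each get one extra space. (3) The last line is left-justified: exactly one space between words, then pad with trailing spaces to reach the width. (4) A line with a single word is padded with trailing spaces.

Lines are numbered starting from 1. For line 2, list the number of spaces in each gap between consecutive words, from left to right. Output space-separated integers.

Line 1: ['adventures', 'and'] (min_width=14, slack=7)
Line 2: ['distance', 'have', 'take'] (min_width=18, slack=3)
Line 3: ['message', 'laser', 'were'] (min_width=18, slack=3)
Line 4: ['golden', 'lightbulb', 'fish'] (min_width=21, slack=0)
Line 5: ['by', 'content', 'morning'] (min_width=18, slack=3)
Line 6: ['bridge', 'silver', 'pepper'] (min_width=20, slack=1)

Answer: 3 2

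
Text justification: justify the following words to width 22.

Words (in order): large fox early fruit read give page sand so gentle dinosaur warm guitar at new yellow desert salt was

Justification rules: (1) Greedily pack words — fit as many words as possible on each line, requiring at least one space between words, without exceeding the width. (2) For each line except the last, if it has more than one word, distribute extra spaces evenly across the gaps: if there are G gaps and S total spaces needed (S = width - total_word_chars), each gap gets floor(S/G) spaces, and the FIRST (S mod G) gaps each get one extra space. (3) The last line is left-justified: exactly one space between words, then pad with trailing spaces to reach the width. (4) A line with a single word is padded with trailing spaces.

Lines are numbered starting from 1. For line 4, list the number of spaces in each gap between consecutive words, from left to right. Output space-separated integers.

Answer: 2 2 1

Derivation:
Line 1: ['large', 'fox', 'early', 'fruit'] (min_width=21, slack=1)
Line 2: ['read', 'give', 'page', 'sand', 'so'] (min_width=22, slack=0)
Line 3: ['gentle', 'dinosaur', 'warm'] (min_width=20, slack=2)
Line 4: ['guitar', 'at', 'new', 'yellow'] (min_width=20, slack=2)
Line 5: ['desert', 'salt', 'was'] (min_width=15, slack=7)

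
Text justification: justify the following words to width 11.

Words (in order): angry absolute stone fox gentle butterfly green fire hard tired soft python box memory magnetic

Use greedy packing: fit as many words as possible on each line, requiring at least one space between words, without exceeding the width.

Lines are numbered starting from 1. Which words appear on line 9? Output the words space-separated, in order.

Answer: box memory

Derivation:
Line 1: ['angry'] (min_width=5, slack=6)
Line 2: ['absolute'] (min_width=8, slack=3)
Line 3: ['stone', 'fox'] (min_width=9, slack=2)
Line 4: ['gentle'] (min_width=6, slack=5)
Line 5: ['butterfly'] (min_width=9, slack=2)
Line 6: ['green', 'fire'] (min_width=10, slack=1)
Line 7: ['hard', 'tired'] (min_width=10, slack=1)
Line 8: ['soft', 'python'] (min_width=11, slack=0)
Line 9: ['box', 'memory'] (min_width=10, slack=1)
Line 10: ['magnetic'] (min_width=8, slack=3)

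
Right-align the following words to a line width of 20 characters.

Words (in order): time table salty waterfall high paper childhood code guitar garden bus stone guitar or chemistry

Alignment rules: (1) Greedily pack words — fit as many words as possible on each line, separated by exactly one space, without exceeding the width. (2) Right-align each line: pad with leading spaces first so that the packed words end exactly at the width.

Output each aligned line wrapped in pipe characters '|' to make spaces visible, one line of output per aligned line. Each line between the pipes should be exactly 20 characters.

Answer: |    time table salty|
|waterfall high paper|
|      childhood code|
|   guitar garden bus|
|     stone guitar or|
|           chemistry|

Derivation:
Line 1: ['time', 'table', 'salty'] (min_width=16, slack=4)
Line 2: ['waterfall', 'high', 'paper'] (min_width=20, slack=0)
Line 3: ['childhood', 'code'] (min_width=14, slack=6)
Line 4: ['guitar', 'garden', 'bus'] (min_width=17, slack=3)
Line 5: ['stone', 'guitar', 'or'] (min_width=15, slack=5)
Line 6: ['chemistry'] (min_width=9, slack=11)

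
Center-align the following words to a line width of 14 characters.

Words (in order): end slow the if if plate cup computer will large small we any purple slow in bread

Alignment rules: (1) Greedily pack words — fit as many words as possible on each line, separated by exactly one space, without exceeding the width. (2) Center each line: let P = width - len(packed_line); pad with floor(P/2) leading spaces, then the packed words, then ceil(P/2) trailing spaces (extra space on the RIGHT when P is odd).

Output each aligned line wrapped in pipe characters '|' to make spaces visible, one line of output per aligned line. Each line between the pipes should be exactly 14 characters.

Line 1: ['end', 'slow', 'the'] (min_width=12, slack=2)
Line 2: ['if', 'if', 'plate'] (min_width=11, slack=3)
Line 3: ['cup', 'computer'] (min_width=12, slack=2)
Line 4: ['will', 'large'] (min_width=10, slack=4)
Line 5: ['small', 'we', 'any'] (min_width=12, slack=2)
Line 6: ['purple', 'slow', 'in'] (min_width=14, slack=0)
Line 7: ['bread'] (min_width=5, slack=9)

Answer: | end slow the |
| if if plate  |
| cup computer |
|  will large  |
| small we any |
|purple slow in|
|    bread     |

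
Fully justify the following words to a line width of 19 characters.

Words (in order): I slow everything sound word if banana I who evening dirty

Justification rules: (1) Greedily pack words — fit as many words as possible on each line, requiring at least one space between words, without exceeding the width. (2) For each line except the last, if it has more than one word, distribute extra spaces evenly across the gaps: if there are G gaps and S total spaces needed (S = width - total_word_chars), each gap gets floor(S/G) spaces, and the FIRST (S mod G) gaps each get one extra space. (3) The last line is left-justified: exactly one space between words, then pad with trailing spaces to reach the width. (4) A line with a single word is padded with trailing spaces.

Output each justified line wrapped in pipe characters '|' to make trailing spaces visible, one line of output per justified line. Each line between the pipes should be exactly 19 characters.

Answer: |I  slow  everything|
|sound    word    if|
|banana     I    who|
|evening dirty      |

Derivation:
Line 1: ['I', 'slow', 'everything'] (min_width=17, slack=2)
Line 2: ['sound', 'word', 'if'] (min_width=13, slack=6)
Line 3: ['banana', 'I', 'who'] (min_width=12, slack=7)
Line 4: ['evening', 'dirty'] (min_width=13, slack=6)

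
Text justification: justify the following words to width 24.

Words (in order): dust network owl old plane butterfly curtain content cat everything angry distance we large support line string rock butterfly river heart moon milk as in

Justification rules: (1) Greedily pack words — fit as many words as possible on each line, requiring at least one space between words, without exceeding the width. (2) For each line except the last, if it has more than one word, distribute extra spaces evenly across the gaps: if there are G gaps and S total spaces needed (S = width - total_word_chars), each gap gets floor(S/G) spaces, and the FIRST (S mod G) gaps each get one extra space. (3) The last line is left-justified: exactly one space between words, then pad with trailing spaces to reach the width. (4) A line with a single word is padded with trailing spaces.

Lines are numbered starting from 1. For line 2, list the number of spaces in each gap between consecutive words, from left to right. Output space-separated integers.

Answer: 2 1

Derivation:
Line 1: ['dust', 'network', 'owl', 'old'] (min_width=20, slack=4)
Line 2: ['plane', 'butterfly', 'curtain'] (min_width=23, slack=1)
Line 3: ['content', 'cat', 'everything'] (min_width=22, slack=2)
Line 4: ['angry', 'distance', 'we', 'large'] (min_width=23, slack=1)
Line 5: ['support', 'line', 'string', 'rock'] (min_width=24, slack=0)
Line 6: ['butterfly', 'river', 'heart'] (min_width=21, slack=3)
Line 7: ['moon', 'milk', 'as', 'in'] (min_width=15, slack=9)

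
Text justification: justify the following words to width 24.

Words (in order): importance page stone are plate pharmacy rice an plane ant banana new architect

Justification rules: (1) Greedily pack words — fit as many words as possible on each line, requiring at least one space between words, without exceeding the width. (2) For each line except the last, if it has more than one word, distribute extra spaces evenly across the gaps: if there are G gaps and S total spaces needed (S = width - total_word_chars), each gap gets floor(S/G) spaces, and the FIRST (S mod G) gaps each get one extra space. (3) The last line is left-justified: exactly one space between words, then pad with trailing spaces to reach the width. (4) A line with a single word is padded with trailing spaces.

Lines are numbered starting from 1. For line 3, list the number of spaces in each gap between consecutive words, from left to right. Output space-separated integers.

Line 1: ['importance', 'page', 'stone'] (min_width=21, slack=3)
Line 2: ['are', 'plate', 'pharmacy', 'rice'] (min_width=23, slack=1)
Line 3: ['an', 'plane', 'ant', 'banana', 'new'] (min_width=23, slack=1)
Line 4: ['architect'] (min_width=9, slack=15)

Answer: 2 1 1 1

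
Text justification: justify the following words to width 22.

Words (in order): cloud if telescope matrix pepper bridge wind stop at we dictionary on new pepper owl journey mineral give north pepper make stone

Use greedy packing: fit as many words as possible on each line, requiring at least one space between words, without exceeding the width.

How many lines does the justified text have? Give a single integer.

Line 1: ['cloud', 'if', 'telescope'] (min_width=18, slack=4)
Line 2: ['matrix', 'pepper', 'bridge'] (min_width=20, slack=2)
Line 3: ['wind', 'stop', 'at', 'we'] (min_width=15, slack=7)
Line 4: ['dictionary', 'on', 'new'] (min_width=17, slack=5)
Line 5: ['pepper', 'owl', 'journey'] (min_width=18, slack=4)
Line 6: ['mineral', 'give', 'north'] (min_width=18, slack=4)
Line 7: ['pepper', 'make', 'stone'] (min_width=17, slack=5)
Total lines: 7

Answer: 7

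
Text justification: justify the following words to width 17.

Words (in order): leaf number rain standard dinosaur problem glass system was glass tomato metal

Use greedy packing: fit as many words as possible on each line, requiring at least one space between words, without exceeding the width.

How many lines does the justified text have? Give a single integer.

Line 1: ['leaf', 'number', 'rain'] (min_width=16, slack=1)
Line 2: ['standard', 'dinosaur'] (min_width=17, slack=0)
Line 3: ['problem', 'glass'] (min_width=13, slack=4)
Line 4: ['system', 'was', 'glass'] (min_width=16, slack=1)
Line 5: ['tomato', 'metal'] (min_width=12, slack=5)
Total lines: 5

Answer: 5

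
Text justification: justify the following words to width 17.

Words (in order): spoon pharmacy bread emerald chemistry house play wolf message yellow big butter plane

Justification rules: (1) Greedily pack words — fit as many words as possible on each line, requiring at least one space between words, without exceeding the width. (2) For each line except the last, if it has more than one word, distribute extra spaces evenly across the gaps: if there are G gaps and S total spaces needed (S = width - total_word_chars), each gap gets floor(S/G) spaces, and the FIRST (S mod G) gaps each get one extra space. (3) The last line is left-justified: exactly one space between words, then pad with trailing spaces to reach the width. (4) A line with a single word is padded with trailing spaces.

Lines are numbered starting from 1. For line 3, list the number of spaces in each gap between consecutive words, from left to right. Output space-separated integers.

Line 1: ['spoon', 'pharmacy'] (min_width=14, slack=3)
Line 2: ['bread', 'emerald'] (min_width=13, slack=4)
Line 3: ['chemistry', 'house'] (min_width=15, slack=2)
Line 4: ['play', 'wolf', 'message'] (min_width=17, slack=0)
Line 5: ['yellow', 'big', 'butter'] (min_width=17, slack=0)
Line 6: ['plane'] (min_width=5, slack=12)

Answer: 3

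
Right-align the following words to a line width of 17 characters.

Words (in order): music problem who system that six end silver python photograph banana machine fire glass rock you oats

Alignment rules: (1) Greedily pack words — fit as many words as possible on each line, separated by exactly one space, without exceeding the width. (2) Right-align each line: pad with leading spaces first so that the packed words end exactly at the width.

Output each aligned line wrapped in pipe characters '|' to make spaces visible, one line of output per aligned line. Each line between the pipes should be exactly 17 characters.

Line 1: ['music', 'problem', 'who'] (min_width=17, slack=0)
Line 2: ['system', 'that', 'six'] (min_width=15, slack=2)
Line 3: ['end', 'silver', 'python'] (min_width=17, slack=0)
Line 4: ['photograph', 'banana'] (min_width=17, slack=0)
Line 5: ['machine', 'fire'] (min_width=12, slack=5)
Line 6: ['glass', 'rock', 'you'] (min_width=14, slack=3)
Line 7: ['oats'] (min_width=4, slack=13)

Answer: |music problem who|
|  system that six|
|end silver python|
|photograph banana|
|     machine fire|
|   glass rock you|
|             oats|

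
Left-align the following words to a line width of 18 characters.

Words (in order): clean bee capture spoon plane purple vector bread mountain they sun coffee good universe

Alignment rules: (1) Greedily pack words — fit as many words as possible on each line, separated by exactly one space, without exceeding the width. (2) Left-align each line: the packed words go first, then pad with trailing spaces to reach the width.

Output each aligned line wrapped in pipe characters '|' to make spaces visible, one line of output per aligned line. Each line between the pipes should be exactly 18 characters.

Line 1: ['clean', 'bee', 'capture'] (min_width=17, slack=1)
Line 2: ['spoon', 'plane', 'purple'] (min_width=18, slack=0)
Line 3: ['vector', 'bread'] (min_width=12, slack=6)
Line 4: ['mountain', 'they', 'sun'] (min_width=17, slack=1)
Line 5: ['coffee', 'good'] (min_width=11, slack=7)
Line 6: ['universe'] (min_width=8, slack=10)

Answer: |clean bee capture |
|spoon plane purple|
|vector bread      |
|mountain they sun |
|coffee good       |
|universe          |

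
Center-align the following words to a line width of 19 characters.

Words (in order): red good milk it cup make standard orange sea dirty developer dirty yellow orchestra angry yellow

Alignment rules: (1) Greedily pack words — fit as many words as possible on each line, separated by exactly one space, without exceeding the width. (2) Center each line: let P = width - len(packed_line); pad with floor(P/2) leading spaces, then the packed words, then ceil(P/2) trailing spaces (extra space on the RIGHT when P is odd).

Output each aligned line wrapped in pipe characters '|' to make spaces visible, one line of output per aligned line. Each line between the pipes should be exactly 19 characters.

Line 1: ['red', 'good', 'milk', 'it'] (min_width=16, slack=3)
Line 2: ['cup', 'make', 'standard'] (min_width=17, slack=2)
Line 3: ['orange', 'sea', 'dirty'] (min_width=16, slack=3)
Line 4: ['developer', 'dirty'] (min_width=15, slack=4)
Line 5: ['yellow', 'orchestra'] (min_width=16, slack=3)
Line 6: ['angry', 'yellow'] (min_width=12, slack=7)

Answer: | red good milk it  |
| cup make standard |
| orange sea dirty  |
|  developer dirty  |
| yellow orchestra  |
|   angry yellow    |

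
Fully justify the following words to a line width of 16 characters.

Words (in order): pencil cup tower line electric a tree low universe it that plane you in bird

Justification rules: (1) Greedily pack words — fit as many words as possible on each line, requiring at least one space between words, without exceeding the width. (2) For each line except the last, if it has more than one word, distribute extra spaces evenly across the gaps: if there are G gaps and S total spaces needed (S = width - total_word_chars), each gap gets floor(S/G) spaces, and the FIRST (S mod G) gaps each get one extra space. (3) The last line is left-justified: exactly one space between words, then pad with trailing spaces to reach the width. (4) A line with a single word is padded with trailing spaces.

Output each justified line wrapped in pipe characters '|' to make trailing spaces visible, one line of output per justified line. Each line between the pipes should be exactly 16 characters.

Line 1: ['pencil', 'cup', 'tower'] (min_width=16, slack=0)
Line 2: ['line', 'electric', 'a'] (min_width=15, slack=1)
Line 3: ['tree', 'low'] (min_width=8, slack=8)
Line 4: ['universe', 'it', 'that'] (min_width=16, slack=0)
Line 5: ['plane', 'you', 'in'] (min_width=12, slack=4)
Line 6: ['bird'] (min_width=4, slack=12)

Answer: |pencil cup tower|
|line  electric a|
|tree         low|
|universe it that|
|plane   you   in|
|bird            |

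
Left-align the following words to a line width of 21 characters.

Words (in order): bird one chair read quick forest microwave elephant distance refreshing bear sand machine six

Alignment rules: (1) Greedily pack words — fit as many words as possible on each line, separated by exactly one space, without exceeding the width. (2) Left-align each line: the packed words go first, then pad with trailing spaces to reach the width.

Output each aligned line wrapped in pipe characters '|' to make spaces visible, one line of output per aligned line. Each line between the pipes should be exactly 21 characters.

Line 1: ['bird', 'one', 'chair', 'read'] (min_width=19, slack=2)
Line 2: ['quick', 'forest'] (min_width=12, slack=9)
Line 3: ['microwave', 'elephant'] (min_width=18, slack=3)
Line 4: ['distance', 'refreshing'] (min_width=19, slack=2)
Line 5: ['bear', 'sand', 'machine', 'six'] (min_width=21, slack=0)

Answer: |bird one chair read  |
|quick forest         |
|microwave elephant   |
|distance refreshing  |
|bear sand machine six|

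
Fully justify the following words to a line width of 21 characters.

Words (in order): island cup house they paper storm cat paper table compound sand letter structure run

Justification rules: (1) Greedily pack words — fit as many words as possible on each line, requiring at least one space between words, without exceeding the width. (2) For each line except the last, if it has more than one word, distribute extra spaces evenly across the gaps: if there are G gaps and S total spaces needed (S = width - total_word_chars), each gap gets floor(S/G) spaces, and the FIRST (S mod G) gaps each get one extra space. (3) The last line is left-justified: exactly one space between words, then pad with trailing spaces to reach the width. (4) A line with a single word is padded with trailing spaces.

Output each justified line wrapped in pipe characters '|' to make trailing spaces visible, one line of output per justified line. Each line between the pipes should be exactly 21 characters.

Line 1: ['island', 'cup', 'house', 'they'] (min_width=21, slack=0)
Line 2: ['paper', 'storm', 'cat', 'paper'] (min_width=21, slack=0)
Line 3: ['table', 'compound', 'sand'] (min_width=19, slack=2)
Line 4: ['letter', 'structure', 'run'] (min_width=20, slack=1)

Answer: |island cup house they|
|paper storm cat paper|
|table  compound  sand|
|letter structure run |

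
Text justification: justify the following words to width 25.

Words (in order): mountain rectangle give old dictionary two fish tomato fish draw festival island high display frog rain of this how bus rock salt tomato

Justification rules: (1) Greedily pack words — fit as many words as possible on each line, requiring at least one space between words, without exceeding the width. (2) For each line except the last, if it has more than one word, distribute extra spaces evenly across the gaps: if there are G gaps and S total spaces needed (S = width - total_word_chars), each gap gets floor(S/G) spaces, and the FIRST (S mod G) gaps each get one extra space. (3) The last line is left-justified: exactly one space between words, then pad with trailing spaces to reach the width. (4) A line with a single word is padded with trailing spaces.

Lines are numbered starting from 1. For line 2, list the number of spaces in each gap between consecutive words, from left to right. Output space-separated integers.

Line 1: ['mountain', 'rectangle', 'give'] (min_width=23, slack=2)
Line 2: ['old', 'dictionary', 'two', 'fish'] (min_width=23, slack=2)
Line 3: ['tomato', 'fish', 'draw', 'festival'] (min_width=25, slack=0)
Line 4: ['island', 'high', 'display', 'frog'] (min_width=24, slack=1)
Line 5: ['rain', 'of', 'this', 'how', 'bus', 'rock'] (min_width=25, slack=0)
Line 6: ['salt', 'tomato'] (min_width=11, slack=14)

Answer: 2 2 1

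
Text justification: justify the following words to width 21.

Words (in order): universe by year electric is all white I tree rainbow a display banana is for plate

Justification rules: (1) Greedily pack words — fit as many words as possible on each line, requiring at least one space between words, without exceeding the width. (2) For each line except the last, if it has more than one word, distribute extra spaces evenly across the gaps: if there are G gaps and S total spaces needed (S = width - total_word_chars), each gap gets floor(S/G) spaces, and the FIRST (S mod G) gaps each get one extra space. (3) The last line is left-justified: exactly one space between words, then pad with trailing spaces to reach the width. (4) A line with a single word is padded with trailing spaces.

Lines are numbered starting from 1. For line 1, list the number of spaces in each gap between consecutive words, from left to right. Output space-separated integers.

Line 1: ['universe', 'by', 'year'] (min_width=16, slack=5)
Line 2: ['electric', 'is', 'all', 'white'] (min_width=21, slack=0)
Line 3: ['I', 'tree', 'rainbow', 'a'] (min_width=16, slack=5)
Line 4: ['display', 'banana', 'is', 'for'] (min_width=21, slack=0)
Line 5: ['plate'] (min_width=5, slack=16)

Answer: 4 3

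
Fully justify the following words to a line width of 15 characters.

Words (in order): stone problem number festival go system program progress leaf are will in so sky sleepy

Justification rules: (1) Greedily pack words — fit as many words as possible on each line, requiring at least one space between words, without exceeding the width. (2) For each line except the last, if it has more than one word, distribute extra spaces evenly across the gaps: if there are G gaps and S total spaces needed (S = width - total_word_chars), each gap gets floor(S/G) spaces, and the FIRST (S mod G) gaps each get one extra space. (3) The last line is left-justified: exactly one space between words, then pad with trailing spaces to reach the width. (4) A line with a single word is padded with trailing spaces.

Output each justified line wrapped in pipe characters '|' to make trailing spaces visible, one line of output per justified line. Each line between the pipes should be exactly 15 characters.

Line 1: ['stone', 'problem'] (min_width=13, slack=2)
Line 2: ['number', 'festival'] (min_width=15, slack=0)
Line 3: ['go', 'system'] (min_width=9, slack=6)
Line 4: ['program'] (min_width=7, slack=8)
Line 5: ['progress', 'leaf'] (min_width=13, slack=2)
Line 6: ['are', 'will', 'in', 'so'] (min_width=14, slack=1)
Line 7: ['sky', 'sleepy'] (min_width=10, slack=5)

Answer: |stone   problem|
|number festival|
|go       system|
|program        |
|progress   leaf|
|are  will in so|
|sky sleepy     |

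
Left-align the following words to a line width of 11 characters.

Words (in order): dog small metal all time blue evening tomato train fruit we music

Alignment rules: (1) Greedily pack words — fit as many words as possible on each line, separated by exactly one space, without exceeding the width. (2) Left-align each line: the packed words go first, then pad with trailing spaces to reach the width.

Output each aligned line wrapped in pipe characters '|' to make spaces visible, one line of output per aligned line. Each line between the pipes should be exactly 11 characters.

Answer: |dog small  |
|metal all  |
|time blue  |
|evening    |
|tomato     |
|train fruit|
|we music   |

Derivation:
Line 1: ['dog', 'small'] (min_width=9, slack=2)
Line 2: ['metal', 'all'] (min_width=9, slack=2)
Line 3: ['time', 'blue'] (min_width=9, slack=2)
Line 4: ['evening'] (min_width=7, slack=4)
Line 5: ['tomato'] (min_width=6, slack=5)
Line 6: ['train', 'fruit'] (min_width=11, slack=0)
Line 7: ['we', 'music'] (min_width=8, slack=3)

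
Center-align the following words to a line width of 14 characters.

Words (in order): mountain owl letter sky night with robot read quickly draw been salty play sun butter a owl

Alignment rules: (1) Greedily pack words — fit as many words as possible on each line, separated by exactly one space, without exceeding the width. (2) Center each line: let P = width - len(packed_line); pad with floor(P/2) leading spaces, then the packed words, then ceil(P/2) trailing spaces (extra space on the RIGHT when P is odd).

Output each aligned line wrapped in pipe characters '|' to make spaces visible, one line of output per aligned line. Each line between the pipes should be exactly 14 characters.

Line 1: ['mountain', 'owl'] (min_width=12, slack=2)
Line 2: ['letter', 'sky'] (min_width=10, slack=4)
Line 3: ['night', 'with'] (min_width=10, slack=4)
Line 4: ['robot', 'read'] (min_width=10, slack=4)
Line 5: ['quickly', 'draw'] (min_width=12, slack=2)
Line 6: ['been', 'salty'] (min_width=10, slack=4)
Line 7: ['play', 'sun'] (min_width=8, slack=6)
Line 8: ['butter', 'a', 'owl'] (min_width=12, slack=2)

Answer: | mountain owl |
|  letter sky  |
|  night with  |
|  robot read  |
| quickly draw |
|  been salty  |
|   play sun   |
| butter a owl |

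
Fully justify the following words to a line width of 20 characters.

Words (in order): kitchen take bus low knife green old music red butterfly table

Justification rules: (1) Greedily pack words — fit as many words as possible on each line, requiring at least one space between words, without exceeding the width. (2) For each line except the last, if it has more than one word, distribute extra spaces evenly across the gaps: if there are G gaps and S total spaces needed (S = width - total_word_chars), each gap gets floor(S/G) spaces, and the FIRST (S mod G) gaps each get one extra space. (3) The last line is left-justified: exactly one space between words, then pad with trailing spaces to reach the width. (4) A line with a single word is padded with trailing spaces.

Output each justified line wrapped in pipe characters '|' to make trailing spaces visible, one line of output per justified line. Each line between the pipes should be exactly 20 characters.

Answer: |kitchen take bus low|
|knife    green   old|
|music  red butterfly|
|table               |

Derivation:
Line 1: ['kitchen', 'take', 'bus', 'low'] (min_width=20, slack=0)
Line 2: ['knife', 'green', 'old'] (min_width=15, slack=5)
Line 3: ['music', 'red', 'butterfly'] (min_width=19, slack=1)
Line 4: ['table'] (min_width=5, slack=15)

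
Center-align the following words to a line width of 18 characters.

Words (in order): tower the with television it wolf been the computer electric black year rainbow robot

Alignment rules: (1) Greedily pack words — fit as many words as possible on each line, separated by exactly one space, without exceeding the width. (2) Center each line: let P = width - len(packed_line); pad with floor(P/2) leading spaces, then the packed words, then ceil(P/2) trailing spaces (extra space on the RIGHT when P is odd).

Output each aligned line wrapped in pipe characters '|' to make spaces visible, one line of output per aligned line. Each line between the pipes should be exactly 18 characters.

Answer: |  tower the with  |
|television it wolf|
|been the computer |
|  electric black  |
|year rainbow robot|

Derivation:
Line 1: ['tower', 'the', 'with'] (min_width=14, slack=4)
Line 2: ['television', 'it', 'wolf'] (min_width=18, slack=0)
Line 3: ['been', 'the', 'computer'] (min_width=17, slack=1)
Line 4: ['electric', 'black'] (min_width=14, slack=4)
Line 5: ['year', 'rainbow', 'robot'] (min_width=18, slack=0)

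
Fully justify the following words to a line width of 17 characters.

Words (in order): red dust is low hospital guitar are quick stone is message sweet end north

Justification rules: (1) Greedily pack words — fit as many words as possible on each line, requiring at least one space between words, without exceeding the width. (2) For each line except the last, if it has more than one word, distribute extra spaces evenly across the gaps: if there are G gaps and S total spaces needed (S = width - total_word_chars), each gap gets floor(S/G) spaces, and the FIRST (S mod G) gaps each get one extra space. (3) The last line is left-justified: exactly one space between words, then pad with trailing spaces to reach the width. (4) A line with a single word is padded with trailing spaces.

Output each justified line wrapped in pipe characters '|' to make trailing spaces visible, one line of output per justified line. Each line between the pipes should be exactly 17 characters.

Answer: |red  dust  is low|
|hospital   guitar|
|are  quick  stone|
|is  message sweet|
|end north        |

Derivation:
Line 1: ['red', 'dust', 'is', 'low'] (min_width=15, slack=2)
Line 2: ['hospital', 'guitar'] (min_width=15, slack=2)
Line 3: ['are', 'quick', 'stone'] (min_width=15, slack=2)
Line 4: ['is', 'message', 'sweet'] (min_width=16, slack=1)
Line 5: ['end', 'north'] (min_width=9, slack=8)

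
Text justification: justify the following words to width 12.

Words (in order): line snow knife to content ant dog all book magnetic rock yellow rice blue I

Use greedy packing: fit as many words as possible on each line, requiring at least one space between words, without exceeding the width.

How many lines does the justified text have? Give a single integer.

Line 1: ['line', 'snow'] (min_width=9, slack=3)
Line 2: ['knife', 'to'] (min_width=8, slack=4)
Line 3: ['content', 'ant'] (min_width=11, slack=1)
Line 4: ['dog', 'all', 'book'] (min_width=12, slack=0)
Line 5: ['magnetic'] (min_width=8, slack=4)
Line 6: ['rock', 'yellow'] (min_width=11, slack=1)
Line 7: ['rice', 'blue', 'I'] (min_width=11, slack=1)
Total lines: 7

Answer: 7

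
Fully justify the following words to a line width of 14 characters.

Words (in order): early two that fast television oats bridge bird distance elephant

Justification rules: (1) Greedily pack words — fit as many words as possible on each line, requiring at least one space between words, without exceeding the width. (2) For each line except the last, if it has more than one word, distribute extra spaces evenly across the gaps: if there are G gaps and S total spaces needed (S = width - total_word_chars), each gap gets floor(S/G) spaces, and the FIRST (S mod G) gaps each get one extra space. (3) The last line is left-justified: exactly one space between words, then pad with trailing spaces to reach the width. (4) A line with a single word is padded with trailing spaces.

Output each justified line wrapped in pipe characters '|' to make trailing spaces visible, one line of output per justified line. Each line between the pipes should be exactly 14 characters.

Answer: |early two that|
|fast          |
|television    |
|oats    bridge|
|bird  distance|
|elephant      |

Derivation:
Line 1: ['early', 'two', 'that'] (min_width=14, slack=0)
Line 2: ['fast'] (min_width=4, slack=10)
Line 3: ['television'] (min_width=10, slack=4)
Line 4: ['oats', 'bridge'] (min_width=11, slack=3)
Line 5: ['bird', 'distance'] (min_width=13, slack=1)
Line 6: ['elephant'] (min_width=8, slack=6)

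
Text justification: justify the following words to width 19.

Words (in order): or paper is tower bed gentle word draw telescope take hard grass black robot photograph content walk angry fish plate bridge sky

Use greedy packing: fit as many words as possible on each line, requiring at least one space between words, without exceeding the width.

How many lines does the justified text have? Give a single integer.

Line 1: ['or', 'paper', 'is', 'tower'] (min_width=17, slack=2)
Line 2: ['bed', 'gentle', 'word'] (min_width=15, slack=4)
Line 3: ['draw', 'telescope', 'take'] (min_width=19, slack=0)
Line 4: ['hard', 'grass', 'black'] (min_width=16, slack=3)
Line 5: ['robot', 'photograph'] (min_width=16, slack=3)
Line 6: ['content', 'walk', 'angry'] (min_width=18, slack=1)
Line 7: ['fish', 'plate', 'bridge'] (min_width=17, slack=2)
Line 8: ['sky'] (min_width=3, slack=16)
Total lines: 8

Answer: 8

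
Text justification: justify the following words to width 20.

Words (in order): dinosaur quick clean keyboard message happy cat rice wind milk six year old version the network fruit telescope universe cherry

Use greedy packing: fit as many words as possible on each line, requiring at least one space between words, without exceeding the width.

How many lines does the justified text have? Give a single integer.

Line 1: ['dinosaur', 'quick', 'clean'] (min_width=20, slack=0)
Line 2: ['keyboard', 'message'] (min_width=16, slack=4)
Line 3: ['happy', 'cat', 'rice', 'wind'] (min_width=19, slack=1)
Line 4: ['milk', 'six', 'year', 'old'] (min_width=17, slack=3)
Line 5: ['version', 'the', 'network'] (min_width=19, slack=1)
Line 6: ['fruit', 'telescope'] (min_width=15, slack=5)
Line 7: ['universe', 'cherry'] (min_width=15, slack=5)
Total lines: 7

Answer: 7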